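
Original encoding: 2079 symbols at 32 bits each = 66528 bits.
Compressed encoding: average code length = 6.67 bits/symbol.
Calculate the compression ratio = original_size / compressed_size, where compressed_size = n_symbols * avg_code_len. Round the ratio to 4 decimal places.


original_size = n_symbols * orig_bits = 2079 * 32 = 66528 bits
compressed_size = n_symbols * avg_code_len = 2079 * 6.67 = 13866.93 bits
ratio = original_size / compressed_size = 66528 / 13866.93 = 4.7976

Compression ratio = 4.7976


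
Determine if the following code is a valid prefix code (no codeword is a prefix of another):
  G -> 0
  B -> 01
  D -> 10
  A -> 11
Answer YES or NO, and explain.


Checking each pair (does one codeword prefix another?):
  G='0' vs B='01': prefix -- VIOLATION

NO -- this is NOT a valid prefix code. G (0) is a prefix of B (01).


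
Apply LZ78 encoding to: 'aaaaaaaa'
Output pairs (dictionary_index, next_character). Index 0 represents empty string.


LZ78 encoding steps:
Dictionary: {0: ''}
Step 1: w='' (idx 0), next='a' -> output (0, 'a'), add 'a' as idx 1
Step 2: w='a' (idx 1), next='a' -> output (1, 'a'), add 'aa' as idx 2
Step 3: w='aa' (idx 2), next='a' -> output (2, 'a'), add 'aaa' as idx 3
Step 4: w='aa' (idx 2), end of input -> output (2, '')


Encoded: [(0, 'a'), (1, 'a'), (2, 'a'), (2, '')]


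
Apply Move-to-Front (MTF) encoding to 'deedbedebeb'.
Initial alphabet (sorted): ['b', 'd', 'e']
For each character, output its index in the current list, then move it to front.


MTF encoding:
'd': index 1 in ['b', 'd', 'e'] -> ['d', 'b', 'e']
'e': index 2 in ['d', 'b', 'e'] -> ['e', 'd', 'b']
'e': index 0 in ['e', 'd', 'b'] -> ['e', 'd', 'b']
'd': index 1 in ['e', 'd', 'b'] -> ['d', 'e', 'b']
'b': index 2 in ['d', 'e', 'b'] -> ['b', 'd', 'e']
'e': index 2 in ['b', 'd', 'e'] -> ['e', 'b', 'd']
'd': index 2 in ['e', 'b', 'd'] -> ['d', 'e', 'b']
'e': index 1 in ['d', 'e', 'b'] -> ['e', 'd', 'b']
'b': index 2 in ['e', 'd', 'b'] -> ['b', 'e', 'd']
'e': index 1 in ['b', 'e', 'd'] -> ['e', 'b', 'd']
'b': index 1 in ['e', 'b', 'd'] -> ['b', 'e', 'd']


Output: [1, 2, 0, 1, 2, 2, 2, 1, 2, 1, 1]


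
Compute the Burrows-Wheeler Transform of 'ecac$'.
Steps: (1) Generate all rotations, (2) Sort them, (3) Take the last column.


Rotations (sorted):
  0: $ecac -> last char: c
  1: ac$ec -> last char: c
  2: c$eca -> last char: a
  3: cac$e -> last char: e
  4: ecac$ -> last char: $


BWT = ccae$


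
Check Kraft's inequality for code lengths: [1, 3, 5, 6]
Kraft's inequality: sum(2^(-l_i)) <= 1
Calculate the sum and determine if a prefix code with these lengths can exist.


Sum = 2^(-1) + 2^(-3) + 2^(-5) + 2^(-6)
    = 0.5 + 0.125 + 0.03125 + 0.015625
    = 43/64 = 0.671875
Since 0.671875 <= 1, Kraft's inequality IS satisfied.
A prefix code with these lengths CAN exist.

Kraft sum = 0.671875. Satisfied.


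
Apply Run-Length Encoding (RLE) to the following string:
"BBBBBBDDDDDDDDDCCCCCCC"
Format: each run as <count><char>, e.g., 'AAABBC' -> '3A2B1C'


Scanning runs left to right:
  i=0: run of 'B' x 6 -> '6B'
  i=6: run of 'D' x 9 -> '9D'
  i=15: run of 'C' x 7 -> '7C'

RLE = 6B9D7C


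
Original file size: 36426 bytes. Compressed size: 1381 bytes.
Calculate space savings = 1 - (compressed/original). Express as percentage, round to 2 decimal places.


ratio = compressed/original = 1381/36426 = 0.037912
savings = 1 - ratio = 1 - 0.037912 = 0.962088
as a percentage: 0.962088 * 100 = 96.21%

Space savings = 1 - 1381/36426 = 96.21%


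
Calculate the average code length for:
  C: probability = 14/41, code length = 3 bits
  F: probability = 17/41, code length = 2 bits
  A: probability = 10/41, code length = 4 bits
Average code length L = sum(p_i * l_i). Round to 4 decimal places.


Weighted contributions p_i * l_i:
  C: (14/41) * 3 = 42/41
  F: (17/41) * 2 = 34/41
  A: (10/41) * 4 = 40/41
Sum = (42 + 34 + 40)/41 = 116/41

L = 116/41 = 2.8293 bits/symbol


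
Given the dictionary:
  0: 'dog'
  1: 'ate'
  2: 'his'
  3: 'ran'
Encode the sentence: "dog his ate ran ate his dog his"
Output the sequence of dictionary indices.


Look up each word in the dictionary:
  'dog' -> 0
  'his' -> 2
  'ate' -> 1
  'ran' -> 3
  'ate' -> 1
  'his' -> 2
  'dog' -> 0
  'his' -> 2

Encoded: [0, 2, 1, 3, 1, 2, 0, 2]


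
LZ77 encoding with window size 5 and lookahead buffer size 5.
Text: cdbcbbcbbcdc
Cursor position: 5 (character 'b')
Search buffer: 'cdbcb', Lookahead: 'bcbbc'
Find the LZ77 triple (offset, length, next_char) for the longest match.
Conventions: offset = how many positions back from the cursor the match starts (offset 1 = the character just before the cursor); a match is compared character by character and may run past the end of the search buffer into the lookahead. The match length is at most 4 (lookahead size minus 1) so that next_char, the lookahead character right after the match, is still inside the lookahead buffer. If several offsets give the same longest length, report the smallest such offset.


Try each offset into the search buffer:
  offset=1 (pos 4, char 'b'): match length 1
  offset=2 (pos 3, char 'c'): match length 0
  offset=3 (pos 2, char 'b'): match length 4
  offset=4 (pos 1, char 'd'): match length 0
  offset=5 (pos 0, char 'c'): match length 0
Longest match has length 4 at offset 3.
next_char = character at position 5 + 4 = 9 -> 'c'

Best match: offset=3, length=4 (matching 'bcbb' starting at position 2)
LZ77 triple: (3, 4, 'c')


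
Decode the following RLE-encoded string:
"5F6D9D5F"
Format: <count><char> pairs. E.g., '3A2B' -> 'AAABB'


Expanding each <count><char> pair:
  5F -> 'FFFFF'
  6D -> 'DDDDDD'
  9D -> 'DDDDDDDDD'
  5F -> 'FFFFF'

Decoded = FFFFFDDDDDDDDDDDDDDDFFFFF


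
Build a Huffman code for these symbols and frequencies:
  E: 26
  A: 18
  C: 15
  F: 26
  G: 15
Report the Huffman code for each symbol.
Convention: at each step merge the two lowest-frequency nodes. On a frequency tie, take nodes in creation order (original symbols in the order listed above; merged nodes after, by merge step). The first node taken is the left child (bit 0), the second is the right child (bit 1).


Huffman tree construction:
Step 1: Merge C(15) + G(15) = 30
Step 2: Merge A(18) + E(26) = 44
Step 3: Merge F(26) + (C+G)(30) = 56
Step 4: Merge (A+E)(44) + (F+(C+G))(56) = 100
Read each symbol's code off the tree from the root (left child = 0, right child = 1).

Codes:
  E: 01 (length 2)
  A: 00 (length 2)
  C: 110 (length 3)
  F: 10 (length 2)
  G: 111 (length 3)
Average code length: 230/100 = 2.3000 bits/symbol


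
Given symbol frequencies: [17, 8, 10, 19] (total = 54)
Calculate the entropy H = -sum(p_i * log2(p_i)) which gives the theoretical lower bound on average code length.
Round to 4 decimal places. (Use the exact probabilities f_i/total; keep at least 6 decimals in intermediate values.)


Per-symbol terms -p_i * log2(p_i) with p_i = f_i/54:
  p = 17/54 = 0.314815: log2(p) = -1.667425, -p*log2(p) = 0.524930
  p = 8/54 = 0.148148: log2(p) = -2.754888, -p*log2(p) = 0.408131
  p = 10/54 = 0.185185: log2(p) = -2.432959, -p*log2(p) = 0.450548
  p = 19/54 = 0.351852: log2(p) = -1.506960, -p*log2(p) = 0.530227
H = 0.524930 + 0.408131 + 0.450548 + 0.530227 = 1.913836

H = 1.9138 bits/symbol


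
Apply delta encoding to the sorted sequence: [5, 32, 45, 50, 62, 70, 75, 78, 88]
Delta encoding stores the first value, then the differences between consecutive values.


First value: 5
Deltas:
  32 - 5 = 27
  45 - 32 = 13
  50 - 45 = 5
  62 - 50 = 12
  70 - 62 = 8
  75 - 70 = 5
  78 - 75 = 3
  88 - 78 = 10


Delta encoded: [5, 27, 13, 5, 12, 8, 5, 3, 10]


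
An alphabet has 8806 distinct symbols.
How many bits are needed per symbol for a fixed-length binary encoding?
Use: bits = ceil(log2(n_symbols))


log2(8806) = 13.1043
Bracket: 2^13 = 8192 < 8806 <= 2^14 = 16384
So ceil(log2(8806)) = 14

bits = ceil(log2(8806)) = ceil(13.1043) = 14 bits


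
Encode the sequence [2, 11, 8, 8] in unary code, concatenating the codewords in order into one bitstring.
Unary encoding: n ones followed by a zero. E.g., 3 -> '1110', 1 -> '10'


Encode each number as n ones followed by a terminating 0:
  2 -> 110 (3 bits)
  11 -> 111111111110 (12 bits)
  8 -> 111111110 (9 bits)
  8 -> 111111110 (9 bits)
Total length = 3 + 12 + 9 + 9 = 33 bits.

Unary([2, 11, 8, 8]) = 110111111111110111111110111111110 (33 bits)


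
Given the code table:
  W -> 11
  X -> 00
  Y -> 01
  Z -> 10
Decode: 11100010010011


Decoding:
11 -> W
10 -> Z
00 -> X
10 -> Z
01 -> Y
00 -> X
11 -> W


Result: WZXZYXW


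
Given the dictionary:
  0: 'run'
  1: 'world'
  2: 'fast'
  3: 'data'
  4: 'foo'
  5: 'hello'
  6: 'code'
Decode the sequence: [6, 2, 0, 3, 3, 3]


Look up each index in the dictionary:
  6 -> 'code'
  2 -> 'fast'
  0 -> 'run'
  3 -> 'data'
  3 -> 'data'
  3 -> 'data'

Decoded: "code fast run data data data"


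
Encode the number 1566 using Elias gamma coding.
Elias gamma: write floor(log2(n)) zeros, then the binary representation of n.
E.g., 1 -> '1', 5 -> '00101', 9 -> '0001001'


num_bits = floor(log2(1566)) + 1 = 11
leading_zeros = num_bits - 1 = 10
binary(1566) = 11000011110

Elias gamma(1566) = '0000000000' + '11000011110' = 000000000011000011110 (21 bits)


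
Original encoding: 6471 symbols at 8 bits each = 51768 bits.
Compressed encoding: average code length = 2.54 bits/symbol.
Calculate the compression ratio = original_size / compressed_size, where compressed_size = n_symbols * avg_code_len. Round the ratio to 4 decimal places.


original_size = n_symbols * orig_bits = 6471 * 8 = 51768 bits
compressed_size = n_symbols * avg_code_len = 6471 * 2.54 = 16436.34 bits
ratio = original_size / compressed_size = 51768 / 16436.34 = 3.1496

Compression ratio = 3.1496


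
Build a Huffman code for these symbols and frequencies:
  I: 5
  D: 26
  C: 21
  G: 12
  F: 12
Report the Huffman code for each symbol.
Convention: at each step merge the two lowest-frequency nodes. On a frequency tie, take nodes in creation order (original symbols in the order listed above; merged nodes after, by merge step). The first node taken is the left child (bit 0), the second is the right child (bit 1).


Huffman tree construction:
Step 1: Merge I(5) + G(12) = 17
Step 2: Merge F(12) + (I+G)(17) = 29
Step 3: Merge C(21) + D(26) = 47
Step 4: Merge (F+(I+G))(29) + (C+D)(47) = 76
Read each symbol's code off the tree from the root (left child = 0, right child = 1).

Codes:
  I: 010 (length 3)
  D: 11 (length 2)
  C: 10 (length 2)
  G: 011 (length 3)
  F: 00 (length 2)
Average code length: 169/76 = 2.2237 bits/symbol


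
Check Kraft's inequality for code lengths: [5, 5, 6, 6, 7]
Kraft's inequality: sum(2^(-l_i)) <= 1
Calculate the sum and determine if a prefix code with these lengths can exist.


Sum = 2^(-5) + 2^(-5) + 2^(-6) + 2^(-6) + 2^(-7)
    = 0.03125 + 0.03125 + 0.015625 + 0.015625 + 0.0078125
    = 13/128 = 0.1015625
Since 0.1015625 <= 1, Kraft's inequality IS satisfied.
A prefix code with these lengths CAN exist.

Kraft sum = 0.1015625. Satisfied.


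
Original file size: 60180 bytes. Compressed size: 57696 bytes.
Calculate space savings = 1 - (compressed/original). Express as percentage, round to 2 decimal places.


ratio = compressed/original = 57696/60180 = 0.958724
savings = 1 - ratio = 1 - 0.958724 = 0.041276
as a percentage: 0.041276 * 100 = 4.13%

Space savings = 1 - 57696/60180 = 4.13%


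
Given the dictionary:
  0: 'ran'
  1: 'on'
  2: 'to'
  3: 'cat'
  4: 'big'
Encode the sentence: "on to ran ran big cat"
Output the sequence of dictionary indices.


Look up each word in the dictionary:
  'on' -> 1
  'to' -> 2
  'ran' -> 0
  'ran' -> 0
  'big' -> 4
  'cat' -> 3

Encoded: [1, 2, 0, 0, 4, 3]


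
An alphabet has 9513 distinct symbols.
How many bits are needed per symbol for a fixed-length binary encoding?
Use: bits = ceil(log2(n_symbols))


log2(9513) = 13.2157
Bracket: 2^13 = 8192 < 9513 <= 2^14 = 16384
So ceil(log2(9513)) = 14

bits = ceil(log2(9513)) = ceil(13.2157) = 14 bits


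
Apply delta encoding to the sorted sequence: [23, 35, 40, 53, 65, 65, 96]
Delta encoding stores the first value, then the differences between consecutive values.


First value: 23
Deltas:
  35 - 23 = 12
  40 - 35 = 5
  53 - 40 = 13
  65 - 53 = 12
  65 - 65 = 0
  96 - 65 = 31


Delta encoded: [23, 12, 5, 13, 12, 0, 31]


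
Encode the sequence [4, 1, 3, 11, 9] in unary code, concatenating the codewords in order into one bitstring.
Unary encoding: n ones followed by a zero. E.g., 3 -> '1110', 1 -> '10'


Encode each number as n ones followed by a terminating 0:
  4 -> 11110 (5 bits)
  1 -> 10 (2 bits)
  3 -> 1110 (4 bits)
  11 -> 111111111110 (12 bits)
  9 -> 1111111110 (10 bits)
Total length = 5 + 2 + 4 + 12 + 10 = 33 bits.

Unary([4, 1, 3, 11, 9]) = 111101011101111111111101111111110 (33 bits)


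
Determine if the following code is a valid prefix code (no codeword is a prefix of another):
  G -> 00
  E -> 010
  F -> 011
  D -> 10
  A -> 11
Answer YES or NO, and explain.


Checking each pair (does one codeword prefix another?):
  G='00' vs E='010': no prefix
  G='00' vs F='011': no prefix
  G='00' vs D='10': no prefix
  G='00' vs A='11': no prefix
  E='010' vs G='00': no prefix
  E='010' vs F='011': no prefix
  E='010' vs D='10': no prefix
  E='010' vs A='11': no prefix
  F='011' vs G='00': no prefix
  F='011' vs E='010': no prefix
  F='011' vs D='10': no prefix
  F='011' vs A='11': no prefix
  D='10' vs G='00': no prefix
  D='10' vs E='010': no prefix
  D='10' vs F='011': no prefix
  D='10' vs A='11': no prefix
  A='11' vs G='00': no prefix
  A='11' vs E='010': no prefix
  A='11' vs F='011': no prefix
  A='11' vs D='10': no prefix
No violation found over all pairs.

YES -- this is a valid prefix code. No codeword is a prefix of any other codeword.


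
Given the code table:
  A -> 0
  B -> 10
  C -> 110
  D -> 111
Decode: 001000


Decoding:
0 -> A
0 -> A
10 -> B
0 -> A
0 -> A


Result: AABAA


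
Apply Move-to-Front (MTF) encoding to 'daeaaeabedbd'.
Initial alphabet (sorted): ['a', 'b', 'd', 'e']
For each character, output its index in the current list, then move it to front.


MTF encoding:
'd': index 2 in ['a', 'b', 'd', 'e'] -> ['d', 'a', 'b', 'e']
'a': index 1 in ['d', 'a', 'b', 'e'] -> ['a', 'd', 'b', 'e']
'e': index 3 in ['a', 'd', 'b', 'e'] -> ['e', 'a', 'd', 'b']
'a': index 1 in ['e', 'a', 'd', 'b'] -> ['a', 'e', 'd', 'b']
'a': index 0 in ['a', 'e', 'd', 'b'] -> ['a', 'e', 'd', 'b']
'e': index 1 in ['a', 'e', 'd', 'b'] -> ['e', 'a', 'd', 'b']
'a': index 1 in ['e', 'a', 'd', 'b'] -> ['a', 'e', 'd', 'b']
'b': index 3 in ['a', 'e', 'd', 'b'] -> ['b', 'a', 'e', 'd']
'e': index 2 in ['b', 'a', 'e', 'd'] -> ['e', 'b', 'a', 'd']
'd': index 3 in ['e', 'b', 'a', 'd'] -> ['d', 'e', 'b', 'a']
'b': index 2 in ['d', 'e', 'b', 'a'] -> ['b', 'd', 'e', 'a']
'd': index 1 in ['b', 'd', 'e', 'a'] -> ['d', 'b', 'e', 'a']


Output: [2, 1, 3, 1, 0, 1, 1, 3, 2, 3, 2, 1]


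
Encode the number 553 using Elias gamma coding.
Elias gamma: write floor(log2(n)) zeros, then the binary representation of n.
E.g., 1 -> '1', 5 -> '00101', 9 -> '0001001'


num_bits = floor(log2(553)) + 1 = 10
leading_zeros = num_bits - 1 = 9
binary(553) = 1000101001

Elias gamma(553) = '000000000' + '1000101001' = 0000000001000101001 (19 bits)


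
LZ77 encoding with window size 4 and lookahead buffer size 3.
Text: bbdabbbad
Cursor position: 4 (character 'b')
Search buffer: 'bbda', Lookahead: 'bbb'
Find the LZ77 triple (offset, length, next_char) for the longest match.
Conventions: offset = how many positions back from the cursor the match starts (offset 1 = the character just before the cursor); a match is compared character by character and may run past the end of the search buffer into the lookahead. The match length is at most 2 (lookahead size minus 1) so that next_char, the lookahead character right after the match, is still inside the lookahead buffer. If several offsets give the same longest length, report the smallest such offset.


Try each offset into the search buffer:
  offset=1 (pos 3, char 'a'): match length 0
  offset=2 (pos 2, char 'd'): match length 0
  offset=3 (pos 1, char 'b'): match length 1
  offset=4 (pos 0, char 'b'): match length 2
Longest match has length 2 at offset 4.
next_char = character at position 4 + 2 = 6 -> 'b'

Best match: offset=4, length=2 (matching 'bb' starting at position 0)
LZ77 triple: (4, 2, 'b')


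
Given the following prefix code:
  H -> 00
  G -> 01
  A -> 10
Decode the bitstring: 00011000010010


Decoding step by step:
Bits 00 -> H
Bits 01 -> G
Bits 10 -> A
Bits 00 -> H
Bits 01 -> G
Bits 00 -> H
Bits 10 -> A


Decoded message: HGAHGHA


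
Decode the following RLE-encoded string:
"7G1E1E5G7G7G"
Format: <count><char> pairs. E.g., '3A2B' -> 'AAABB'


Expanding each <count><char> pair:
  7G -> 'GGGGGGG'
  1E -> 'E'
  1E -> 'E'
  5G -> 'GGGGG'
  7G -> 'GGGGGGG'
  7G -> 'GGGGGGG'

Decoded = GGGGGGGEEGGGGGGGGGGGGGGGGGGG


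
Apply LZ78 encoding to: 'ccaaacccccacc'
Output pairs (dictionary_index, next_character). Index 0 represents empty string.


LZ78 encoding steps:
Dictionary: {0: ''}
Step 1: w='' (idx 0), next='c' -> output (0, 'c'), add 'c' as idx 1
Step 2: w='c' (idx 1), next='a' -> output (1, 'a'), add 'ca' as idx 2
Step 3: w='' (idx 0), next='a' -> output (0, 'a'), add 'a' as idx 3
Step 4: w='a' (idx 3), next='c' -> output (3, 'c'), add 'ac' as idx 4
Step 5: w='c' (idx 1), next='c' -> output (1, 'c'), add 'cc' as idx 5
Step 6: w='cc' (idx 5), next='a' -> output (5, 'a'), add 'cca' as idx 6
Step 7: w='cc' (idx 5), end of input -> output (5, '')


Encoded: [(0, 'c'), (1, 'a'), (0, 'a'), (3, 'c'), (1, 'c'), (5, 'a'), (5, '')]


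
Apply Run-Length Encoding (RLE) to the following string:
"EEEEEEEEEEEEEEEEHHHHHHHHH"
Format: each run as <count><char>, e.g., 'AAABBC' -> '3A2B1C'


Scanning runs left to right:
  i=0: run of 'E' x 16 -> '16E'
  i=16: run of 'H' x 9 -> '9H'

RLE = 16E9H


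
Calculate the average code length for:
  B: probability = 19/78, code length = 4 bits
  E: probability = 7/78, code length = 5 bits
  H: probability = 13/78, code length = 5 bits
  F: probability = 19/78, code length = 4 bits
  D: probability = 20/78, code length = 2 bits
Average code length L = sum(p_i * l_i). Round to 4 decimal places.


Weighted contributions p_i * l_i:
  B: (19/78) * 4 = 76/78
  E: (7/78) * 5 = 35/78
  H: (13/78) * 5 = 65/78
  F: (19/78) * 4 = 76/78
  D: (20/78) * 2 = 40/78
Sum = (76 + 35 + 65 + 76 + 40)/78 = 292/78

L = 292/78 = 3.7436 bits/symbol


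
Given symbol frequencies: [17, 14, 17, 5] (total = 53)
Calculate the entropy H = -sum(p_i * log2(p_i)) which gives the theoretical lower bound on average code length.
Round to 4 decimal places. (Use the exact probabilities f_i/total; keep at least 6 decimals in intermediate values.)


Per-symbol terms -p_i * log2(p_i) with p_i = f_i/53:
  p = 17/53 = 0.320755: log2(p) = -1.640458, -p*log2(p) = 0.526185
  p = 14/53 = 0.264151: log2(p) = -1.920566, -p*log2(p) = 0.507319
  p = 17/53 = 0.320755: log2(p) = -1.640458, -p*log2(p) = 0.526185
  p = 5/53 = 0.094340: log2(p) = -3.405992, -p*log2(p) = 0.321320
H = 0.526185 + 0.507319 + 0.526185 + 0.321320 = 1.881009

H = 1.881 bits/symbol


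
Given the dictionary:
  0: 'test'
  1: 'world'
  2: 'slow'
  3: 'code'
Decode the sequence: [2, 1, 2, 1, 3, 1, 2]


Look up each index in the dictionary:
  2 -> 'slow'
  1 -> 'world'
  2 -> 'slow'
  1 -> 'world'
  3 -> 'code'
  1 -> 'world'
  2 -> 'slow'

Decoded: "slow world slow world code world slow"


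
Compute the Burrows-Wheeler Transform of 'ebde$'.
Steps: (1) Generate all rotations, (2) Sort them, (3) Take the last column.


Rotations (sorted):
  0: $ebde -> last char: e
  1: bde$e -> last char: e
  2: de$eb -> last char: b
  3: e$ebd -> last char: d
  4: ebde$ -> last char: $


BWT = eebd$


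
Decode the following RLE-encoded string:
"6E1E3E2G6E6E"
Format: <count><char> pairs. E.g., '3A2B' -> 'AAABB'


Expanding each <count><char> pair:
  6E -> 'EEEEEE'
  1E -> 'E'
  3E -> 'EEE'
  2G -> 'GG'
  6E -> 'EEEEEE'
  6E -> 'EEEEEE'

Decoded = EEEEEEEEEEGGEEEEEEEEEEEE


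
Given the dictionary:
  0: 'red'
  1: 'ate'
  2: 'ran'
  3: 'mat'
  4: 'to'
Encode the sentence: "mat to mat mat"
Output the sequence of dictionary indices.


Look up each word in the dictionary:
  'mat' -> 3
  'to' -> 4
  'mat' -> 3
  'mat' -> 3

Encoded: [3, 4, 3, 3]


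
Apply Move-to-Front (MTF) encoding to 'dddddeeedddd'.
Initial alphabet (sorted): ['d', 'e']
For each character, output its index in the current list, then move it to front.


MTF encoding:
'd': index 0 in ['d', 'e'] -> ['d', 'e']
'd': index 0 in ['d', 'e'] -> ['d', 'e']
'd': index 0 in ['d', 'e'] -> ['d', 'e']
'd': index 0 in ['d', 'e'] -> ['d', 'e']
'd': index 0 in ['d', 'e'] -> ['d', 'e']
'e': index 1 in ['d', 'e'] -> ['e', 'd']
'e': index 0 in ['e', 'd'] -> ['e', 'd']
'e': index 0 in ['e', 'd'] -> ['e', 'd']
'd': index 1 in ['e', 'd'] -> ['d', 'e']
'd': index 0 in ['d', 'e'] -> ['d', 'e']
'd': index 0 in ['d', 'e'] -> ['d', 'e']
'd': index 0 in ['d', 'e'] -> ['d', 'e']


Output: [0, 0, 0, 0, 0, 1, 0, 0, 1, 0, 0, 0]


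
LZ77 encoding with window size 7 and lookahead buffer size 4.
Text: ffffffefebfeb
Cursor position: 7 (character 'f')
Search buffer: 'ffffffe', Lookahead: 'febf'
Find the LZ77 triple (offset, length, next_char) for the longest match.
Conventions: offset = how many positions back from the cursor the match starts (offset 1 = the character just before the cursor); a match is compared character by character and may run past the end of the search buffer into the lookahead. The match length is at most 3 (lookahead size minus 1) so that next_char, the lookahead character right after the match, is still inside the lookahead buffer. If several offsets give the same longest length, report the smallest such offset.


Try each offset into the search buffer:
  offset=1 (pos 6, char 'e'): match length 0
  offset=2 (pos 5, char 'f'): match length 2
  offset=3 (pos 4, char 'f'): match length 1
  offset=4 (pos 3, char 'f'): match length 1
  offset=5 (pos 2, char 'f'): match length 1
  offset=6 (pos 1, char 'f'): match length 1
  offset=7 (pos 0, char 'f'): match length 1
Longest match has length 2 at offset 2.
next_char = character at position 7 + 2 = 9 -> 'b'

Best match: offset=2, length=2 (matching 'fe' starting at position 5)
LZ77 triple: (2, 2, 'b')


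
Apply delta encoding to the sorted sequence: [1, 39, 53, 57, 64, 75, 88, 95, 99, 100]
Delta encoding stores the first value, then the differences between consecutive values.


First value: 1
Deltas:
  39 - 1 = 38
  53 - 39 = 14
  57 - 53 = 4
  64 - 57 = 7
  75 - 64 = 11
  88 - 75 = 13
  95 - 88 = 7
  99 - 95 = 4
  100 - 99 = 1


Delta encoded: [1, 38, 14, 4, 7, 11, 13, 7, 4, 1]


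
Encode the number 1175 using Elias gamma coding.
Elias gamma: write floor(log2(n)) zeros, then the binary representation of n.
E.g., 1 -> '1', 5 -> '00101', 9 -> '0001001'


num_bits = floor(log2(1175)) + 1 = 11
leading_zeros = num_bits - 1 = 10
binary(1175) = 10010010111

Elias gamma(1175) = '0000000000' + '10010010111' = 000000000010010010111 (21 bits)


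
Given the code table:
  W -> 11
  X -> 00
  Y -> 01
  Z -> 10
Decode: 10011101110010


Decoding:
10 -> Z
01 -> Y
11 -> W
01 -> Y
11 -> W
00 -> X
10 -> Z


Result: ZYWYWXZ


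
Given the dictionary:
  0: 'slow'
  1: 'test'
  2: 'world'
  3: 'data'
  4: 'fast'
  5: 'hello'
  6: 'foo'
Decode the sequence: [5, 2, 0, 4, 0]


Look up each index in the dictionary:
  5 -> 'hello'
  2 -> 'world'
  0 -> 'slow'
  4 -> 'fast'
  0 -> 'slow'

Decoded: "hello world slow fast slow"


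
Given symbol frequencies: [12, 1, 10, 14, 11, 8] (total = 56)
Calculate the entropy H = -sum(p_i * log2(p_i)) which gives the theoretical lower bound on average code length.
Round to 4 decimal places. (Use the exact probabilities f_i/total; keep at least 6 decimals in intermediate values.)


Per-symbol terms -p_i * log2(p_i) with p_i = f_i/56:
  p = 12/56 = 0.214286: log2(p) = -2.222392, -p*log2(p) = 0.476227
  p = 1/56 = 0.017857: log2(p) = -5.807355, -p*log2(p) = 0.103703
  p = 10/56 = 0.178571: log2(p) = -2.485427, -p*log2(p) = 0.443826
  p = 14/56 = 0.250000: log2(p) = -2.000000, -p*log2(p) = 0.500000
  p = 11/56 = 0.196429: log2(p) = -2.347923, -p*log2(p) = 0.461199
  p = 8/56 = 0.142857: log2(p) = -2.807355, -p*log2(p) = 0.401051
H = 0.476227 + 0.103703 + 0.443826 + 0.500000 + 0.461199 + 0.401051 = 2.386006

H = 2.386 bits/symbol


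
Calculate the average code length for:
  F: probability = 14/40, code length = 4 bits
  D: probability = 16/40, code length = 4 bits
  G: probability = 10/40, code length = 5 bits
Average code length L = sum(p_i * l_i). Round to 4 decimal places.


Weighted contributions p_i * l_i:
  F: (14/40) * 4 = 56/40
  D: (16/40) * 4 = 64/40
  G: (10/40) * 5 = 50/40
Sum = (56 + 64 + 50)/40 = 170/40

L = 170/40 = 4.2500 bits/symbol


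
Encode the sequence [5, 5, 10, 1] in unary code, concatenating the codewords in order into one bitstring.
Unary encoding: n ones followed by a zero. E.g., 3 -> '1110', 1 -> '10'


Encode each number as n ones followed by a terminating 0:
  5 -> 111110 (6 bits)
  5 -> 111110 (6 bits)
  10 -> 11111111110 (11 bits)
  1 -> 10 (2 bits)
Total length = 6 + 6 + 11 + 2 = 25 bits.

Unary([5, 5, 10, 1]) = 1111101111101111111111010 (25 bits)


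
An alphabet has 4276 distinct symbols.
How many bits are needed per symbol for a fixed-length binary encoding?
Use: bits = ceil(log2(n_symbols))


log2(4276) = 12.062
Bracket: 2^12 = 4096 < 4276 <= 2^13 = 8192
So ceil(log2(4276)) = 13

bits = ceil(log2(4276)) = ceil(12.062) = 13 bits


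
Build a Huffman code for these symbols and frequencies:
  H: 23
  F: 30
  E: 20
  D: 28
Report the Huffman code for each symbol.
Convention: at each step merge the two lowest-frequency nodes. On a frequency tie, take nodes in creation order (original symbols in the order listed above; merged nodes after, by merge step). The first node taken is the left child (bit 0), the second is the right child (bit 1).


Huffman tree construction:
Step 1: Merge E(20) + H(23) = 43
Step 2: Merge D(28) + F(30) = 58
Step 3: Merge (E+H)(43) + (D+F)(58) = 101
Read each symbol's code off the tree from the root (left child = 0, right child = 1).

Codes:
  H: 01 (length 2)
  F: 11 (length 2)
  E: 00 (length 2)
  D: 10 (length 2)
Average code length: 202/101 = 2.0000 bits/symbol


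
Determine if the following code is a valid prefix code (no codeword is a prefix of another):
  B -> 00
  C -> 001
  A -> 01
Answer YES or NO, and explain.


Checking each pair (does one codeword prefix another?):
  B='00' vs C='001': prefix -- VIOLATION

NO -- this is NOT a valid prefix code. B (00) is a prefix of C (001).


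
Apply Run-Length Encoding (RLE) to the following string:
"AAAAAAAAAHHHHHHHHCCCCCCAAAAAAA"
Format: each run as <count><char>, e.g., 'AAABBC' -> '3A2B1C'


Scanning runs left to right:
  i=0: run of 'A' x 9 -> '9A'
  i=9: run of 'H' x 8 -> '8H'
  i=17: run of 'C' x 6 -> '6C'
  i=23: run of 'A' x 7 -> '7A'

RLE = 9A8H6C7A


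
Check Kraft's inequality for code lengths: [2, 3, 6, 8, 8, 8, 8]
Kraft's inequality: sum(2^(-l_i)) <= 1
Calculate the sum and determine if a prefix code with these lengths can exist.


Sum = 2^(-2) + 2^(-3) + 2^(-6) + 2^(-8) + 2^(-8) + 2^(-8) + 2^(-8)
    = 0.25 + 0.125 + 0.015625 + 0.00390625 + 0.00390625 + 0.00390625 + 0.00390625
    = 104/256 = 0.40625
Since 0.40625 <= 1, Kraft's inequality IS satisfied.
A prefix code with these lengths CAN exist.

Kraft sum = 0.40625. Satisfied.


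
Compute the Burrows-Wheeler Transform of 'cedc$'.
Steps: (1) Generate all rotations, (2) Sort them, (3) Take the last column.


Rotations (sorted):
  0: $cedc -> last char: c
  1: c$ced -> last char: d
  2: cedc$ -> last char: $
  3: dc$ce -> last char: e
  4: edc$c -> last char: c


BWT = cd$ec


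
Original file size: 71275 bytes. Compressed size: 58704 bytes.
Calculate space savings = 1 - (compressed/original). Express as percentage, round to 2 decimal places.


ratio = compressed/original = 58704/71275 = 0.823627
savings = 1 - ratio = 1 - 0.823627 = 0.176373
as a percentage: 0.176373 * 100 = 17.64%

Space savings = 1 - 58704/71275 = 17.64%


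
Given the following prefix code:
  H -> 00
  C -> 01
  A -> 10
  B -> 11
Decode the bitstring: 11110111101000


Decoding step by step:
Bits 11 -> B
Bits 11 -> B
Bits 01 -> C
Bits 11 -> B
Bits 10 -> A
Bits 10 -> A
Bits 00 -> H


Decoded message: BBCBAAH


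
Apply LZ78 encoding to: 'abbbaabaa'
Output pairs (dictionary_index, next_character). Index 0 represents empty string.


LZ78 encoding steps:
Dictionary: {0: ''}
Step 1: w='' (idx 0), next='a' -> output (0, 'a'), add 'a' as idx 1
Step 2: w='' (idx 0), next='b' -> output (0, 'b'), add 'b' as idx 2
Step 3: w='b' (idx 2), next='b' -> output (2, 'b'), add 'bb' as idx 3
Step 4: w='a' (idx 1), next='a' -> output (1, 'a'), add 'aa' as idx 4
Step 5: w='b' (idx 2), next='a' -> output (2, 'a'), add 'ba' as idx 5
Step 6: w='a' (idx 1), end of input -> output (1, '')


Encoded: [(0, 'a'), (0, 'b'), (2, 'b'), (1, 'a'), (2, 'a'), (1, '')]


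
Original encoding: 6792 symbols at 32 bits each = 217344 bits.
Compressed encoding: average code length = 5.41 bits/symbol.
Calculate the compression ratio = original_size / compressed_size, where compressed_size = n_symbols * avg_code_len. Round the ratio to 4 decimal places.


original_size = n_symbols * orig_bits = 6792 * 32 = 217344 bits
compressed_size = n_symbols * avg_code_len = 6792 * 5.41 = 36744.72 bits
ratio = original_size / compressed_size = 217344 / 36744.72 = 5.915

Compression ratio = 5.915


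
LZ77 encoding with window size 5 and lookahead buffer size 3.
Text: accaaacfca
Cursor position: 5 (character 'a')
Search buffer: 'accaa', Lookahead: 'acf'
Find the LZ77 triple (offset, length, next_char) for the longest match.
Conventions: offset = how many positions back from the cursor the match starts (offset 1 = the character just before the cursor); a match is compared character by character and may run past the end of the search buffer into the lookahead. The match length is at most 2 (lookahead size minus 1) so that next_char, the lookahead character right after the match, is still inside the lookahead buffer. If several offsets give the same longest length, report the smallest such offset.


Try each offset into the search buffer:
  offset=1 (pos 4, char 'a'): match length 1
  offset=2 (pos 3, char 'a'): match length 1
  offset=3 (pos 2, char 'c'): match length 0
  offset=4 (pos 1, char 'c'): match length 0
  offset=5 (pos 0, char 'a'): match length 2
Longest match has length 2 at offset 5.
next_char = character at position 5 + 2 = 7 -> 'f'

Best match: offset=5, length=2 (matching 'ac' starting at position 0)
LZ77 triple: (5, 2, 'f')


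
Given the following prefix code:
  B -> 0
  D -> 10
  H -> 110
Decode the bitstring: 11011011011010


Decoding step by step:
Bits 110 -> H
Bits 110 -> H
Bits 110 -> H
Bits 110 -> H
Bits 10 -> D


Decoded message: HHHHD


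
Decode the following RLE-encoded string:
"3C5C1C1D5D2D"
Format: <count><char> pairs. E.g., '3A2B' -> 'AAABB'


Expanding each <count><char> pair:
  3C -> 'CCC'
  5C -> 'CCCCC'
  1C -> 'C'
  1D -> 'D'
  5D -> 'DDDDD'
  2D -> 'DD'

Decoded = CCCCCCCCCDDDDDDDD


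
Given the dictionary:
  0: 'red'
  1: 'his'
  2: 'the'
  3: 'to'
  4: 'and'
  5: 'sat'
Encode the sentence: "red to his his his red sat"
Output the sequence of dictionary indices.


Look up each word in the dictionary:
  'red' -> 0
  'to' -> 3
  'his' -> 1
  'his' -> 1
  'his' -> 1
  'red' -> 0
  'sat' -> 5

Encoded: [0, 3, 1, 1, 1, 0, 5]


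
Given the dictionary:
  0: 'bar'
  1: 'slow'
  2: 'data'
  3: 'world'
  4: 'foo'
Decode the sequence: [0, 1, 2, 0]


Look up each index in the dictionary:
  0 -> 'bar'
  1 -> 'slow'
  2 -> 'data'
  0 -> 'bar'

Decoded: "bar slow data bar"


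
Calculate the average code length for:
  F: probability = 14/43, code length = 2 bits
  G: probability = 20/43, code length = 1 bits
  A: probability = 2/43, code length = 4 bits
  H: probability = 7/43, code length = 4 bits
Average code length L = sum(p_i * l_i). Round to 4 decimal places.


Weighted contributions p_i * l_i:
  F: (14/43) * 2 = 28/43
  G: (20/43) * 1 = 20/43
  A: (2/43) * 4 = 8/43
  H: (7/43) * 4 = 28/43
Sum = (28 + 20 + 8 + 28)/43 = 84/43

L = 84/43 = 1.9535 bits/symbol


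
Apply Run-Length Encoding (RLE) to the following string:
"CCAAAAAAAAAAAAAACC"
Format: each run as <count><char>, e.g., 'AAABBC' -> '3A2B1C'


Scanning runs left to right:
  i=0: run of 'C' x 2 -> '2C'
  i=2: run of 'A' x 14 -> '14A'
  i=16: run of 'C' x 2 -> '2C'

RLE = 2C14A2C


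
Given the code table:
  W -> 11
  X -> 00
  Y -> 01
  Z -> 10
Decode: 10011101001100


Decoding:
10 -> Z
01 -> Y
11 -> W
01 -> Y
00 -> X
11 -> W
00 -> X


Result: ZYWYXWX


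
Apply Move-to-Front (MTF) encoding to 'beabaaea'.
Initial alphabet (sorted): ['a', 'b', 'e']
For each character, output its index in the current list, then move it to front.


MTF encoding:
'b': index 1 in ['a', 'b', 'e'] -> ['b', 'a', 'e']
'e': index 2 in ['b', 'a', 'e'] -> ['e', 'b', 'a']
'a': index 2 in ['e', 'b', 'a'] -> ['a', 'e', 'b']
'b': index 2 in ['a', 'e', 'b'] -> ['b', 'a', 'e']
'a': index 1 in ['b', 'a', 'e'] -> ['a', 'b', 'e']
'a': index 0 in ['a', 'b', 'e'] -> ['a', 'b', 'e']
'e': index 2 in ['a', 'b', 'e'] -> ['e', 'a', 'b']
'a': index 1 in ['e', 'a', 'b'] -> ['a', 'e', 'b']


Output: [1, 2, 2, 2, 1, 0, 2, 1]


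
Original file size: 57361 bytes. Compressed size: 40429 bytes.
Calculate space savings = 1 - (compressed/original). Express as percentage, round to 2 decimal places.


ratio = compressed/original = 40429/57361 = 0.704817
savings = 1 - ratio = 1 - 0.704817 = 0.295183
as a percentage: 0.295183 * 100 = 29.52%

Space savings = 1 - 40429/57361 = 29.52%


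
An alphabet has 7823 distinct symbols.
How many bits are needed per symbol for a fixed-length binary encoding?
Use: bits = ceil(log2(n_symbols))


log2(7823) = 12.9335
Bracket: 2^12 = 4096 < 7823 <= 2^13 = 8192
So ceil(log2(7823)) = 13

bits = ceil(log2(7823)) = ceil(12.9335) = 13 bits


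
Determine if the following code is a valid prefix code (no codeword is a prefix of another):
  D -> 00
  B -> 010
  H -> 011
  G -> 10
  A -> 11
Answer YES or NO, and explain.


Checking each pair (does one codeword prefix another?):
  D='00' vs B='010': no prefix
  D='00' vs H='011': no prefix
  D='00' vs G='10': no prefix
  D='00' vs A='11': no prefix
  B='010' vs D='00': no prefix
  B='010' vs H='011': no prefix
  B='010' vs G='10': no prefix
  B='010' vs A='11': no prefix
  H='011' vs D='00': no prefix
  H='011' vs B='010': no prefix
  H='011' vs G='10': no prefix
  H='011' vs A='11': no prefix
  G='10' vs D='00': no prefix
  G='10' vs B='010': no prefix
  G='10' vs H='011': no prefix
  G='10' vs A='11': no prefix
  A='11' vs D='00': no prefix
  A='11' vs B='010': no prefix
  A='11' vs H='011': no prefix
  A='11' vs G='10': no prefix
No violation found over all pairs.

YES -- this is a valid prefix code. No codeword is a prefix of any other codeword.


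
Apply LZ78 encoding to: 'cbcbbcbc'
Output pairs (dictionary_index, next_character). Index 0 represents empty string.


LZ78 encoding steps:
Dictionary: {0: ''}
Step 1: w='' (idx 0), next='c' -> output (0, 'c'), add 'c' as idx 1
Step 2: w='' (idx 0), next='b' -> output (0, 'b'), add 'b' as idx 2
Step 3: w='c' (idx 1), next='b' -> output (1, 'b'), add 'cb' as idx 3
Step 4: w='b' (idx 2), next='c' -> output (2, 'c'), add 'bc' as idx 4
Step 5: w='bc' (idx 4), end of input -> output (4, '')


Encoded: [(0, 'c'), (0, 'b'), (1, 'b'), (2, 'c'), (4, '')]


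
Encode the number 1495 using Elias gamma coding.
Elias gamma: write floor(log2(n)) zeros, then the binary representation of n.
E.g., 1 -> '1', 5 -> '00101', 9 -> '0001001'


num_bits = floor(log2(1495)) + 1 = 11
leading_zeros = num_bits - 1 = 10
binary(1495) = 10111010111

Elias gamma(1495) = '0000000000' + '10111010111' = 000000000010111010111 (21 bits)


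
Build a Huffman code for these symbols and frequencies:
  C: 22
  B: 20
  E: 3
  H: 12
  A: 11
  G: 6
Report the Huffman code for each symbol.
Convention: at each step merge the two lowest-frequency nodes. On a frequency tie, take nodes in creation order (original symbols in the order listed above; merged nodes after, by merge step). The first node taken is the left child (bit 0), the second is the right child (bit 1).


Huffman tree construction:
Step 1: Merge E(3) + G(6) = 9
Step 2: Merge (E+G)(9) + A(11) = 20
Step 3: Merge H(12) + B(20) = 32
Step 4: Merge ((E+G)+A)(20) + C(22) = 42
Step 5: Merge (H+B)(32) + (((E+G)+A)+C)(42) = 74
Read each symbol's code off the tree from the root (left child = 0, right child = 1).

Codes:
  C: 11 (length 2)
  B: 01 (length 2)
  E: 1000 (length 4)
  H: 00 (length 2)
  A: 101 (length 3)
  G: 1001 (length 4)
Average code length: 177/74 = 2.3919 bits/symbol


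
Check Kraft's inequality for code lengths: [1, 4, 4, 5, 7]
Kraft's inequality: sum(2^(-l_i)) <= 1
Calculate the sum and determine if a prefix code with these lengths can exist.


Sum = 2^(-1) + 2^(-4) + 2^(-4) + 2^(-5) + 2^(-7)
    = 0.5 + 0.0625 + 0.0625 + 0.03125 + 0.0078125
    = 85/128 = 0.6640625
Since 0.6640625 <= 1, Kraft's inequality IS satisfied.
A prefix code with these lengths CAN exist.

Kraft sum = 0.6640625. Satisfied.


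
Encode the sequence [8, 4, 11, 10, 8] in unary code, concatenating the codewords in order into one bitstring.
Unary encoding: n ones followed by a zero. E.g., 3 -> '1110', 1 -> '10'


Encode each number as n ones followed by a terminating 0:
  8 -> 111111110 (9 bits)
  4 -> 11110 (5 bits)
  11 -> 111111111110 (12 bits)
  10 -> 11111111110 (11 bits)
  8 -> 111111110 (9 bits)
Total length = 9 + 5 + 12 + 11 + 9 = 46 bits.

Unary([8, 4, 11, 10, 8]) = 1111111101111011111111111011111111110111111110 (46 bits)


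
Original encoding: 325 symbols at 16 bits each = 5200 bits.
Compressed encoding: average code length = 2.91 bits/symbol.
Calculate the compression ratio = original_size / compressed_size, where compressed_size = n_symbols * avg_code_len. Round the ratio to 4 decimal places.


original_size = n_symbols * orig_bits = 325 * 16 = 5200 bits
compressed_size = n_symbols * avg_code_len = 325 * 2.91 = 945.75 bits
ratio = original_size / compressed_size = 5200 / 945.75 = 5.4983

Compression ratio = 5.4983


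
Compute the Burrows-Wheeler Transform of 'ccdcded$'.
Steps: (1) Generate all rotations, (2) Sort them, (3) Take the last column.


Rotations (sorted):
  0: $ccdcded -> last char: d
  1: ccdcded$ -> last char: $
  2: cdcded$c -> last char: c
  3: cded$ccd -> last char: d
  4: d$ccdcde -> last char: e
  5: dcded$cc -> last char: c
  6: ded$ccdc -> last char: c
  7: ed$ccdcd -> last char: d


BWT = d$cdeccd


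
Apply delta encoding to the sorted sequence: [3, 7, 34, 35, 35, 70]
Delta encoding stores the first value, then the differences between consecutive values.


First value: 3
Deltas:
  7 - 3 = 4
  34 - 7 = 27
  35 - 34 = 1
  35 - 35 = 0
  70 - 35 = 35


Delta encoded: [3, 4, 27, 1, 0, 35]


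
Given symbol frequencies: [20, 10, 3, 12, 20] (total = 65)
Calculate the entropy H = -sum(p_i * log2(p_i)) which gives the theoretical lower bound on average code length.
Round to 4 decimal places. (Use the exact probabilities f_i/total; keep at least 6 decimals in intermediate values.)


Per-symbol terms -p_i * log2(p_i) with p_i = f_i/65:
  p = 20/65 = 0.307692: log2(p) = -1.700440, -p*log2(p) = 0.523212
  p = 10/65 = 0.153846: log2(p) = -2.700440, -p*log2(p) = 0.415452
  p = 3/65 = 0.046154: log2(p) = -4.437405, -p*log2(p) = 0.204803
  p = 12/65 = 0.184615: log2(p) = -2.437405, -p*log2(p) = 0.449983
  p = 20/65 = 0.307692: log2(p) = -1.700440, -p*log2(p) = 0.523212
H = 0.523212 + 0.415452 + 0.204803 + 0.449983 + 0.523212 = 2.116662

H = 2.1167 bits/symbol


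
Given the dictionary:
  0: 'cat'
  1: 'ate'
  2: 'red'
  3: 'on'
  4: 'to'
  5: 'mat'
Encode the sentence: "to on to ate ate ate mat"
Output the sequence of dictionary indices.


Look up each word in the dictionary:
  'to' -> 4
  'on' -> 3
  'to' -> 4
  'ate' -> 1
  'ate' -> 1
  'ate' -> 1
  'mat' -> 5

Encoded: [4, 3, 4, 1, 1, 1, 5]
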